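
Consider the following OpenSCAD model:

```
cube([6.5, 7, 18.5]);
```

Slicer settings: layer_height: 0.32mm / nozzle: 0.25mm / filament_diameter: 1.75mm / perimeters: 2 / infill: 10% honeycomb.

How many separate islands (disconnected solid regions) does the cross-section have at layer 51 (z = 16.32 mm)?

1

At z = 16.32 mm: the 6.5×7 cube contributes its full rectangle. Overall, the cross-section is a single solid region. Island count = 1.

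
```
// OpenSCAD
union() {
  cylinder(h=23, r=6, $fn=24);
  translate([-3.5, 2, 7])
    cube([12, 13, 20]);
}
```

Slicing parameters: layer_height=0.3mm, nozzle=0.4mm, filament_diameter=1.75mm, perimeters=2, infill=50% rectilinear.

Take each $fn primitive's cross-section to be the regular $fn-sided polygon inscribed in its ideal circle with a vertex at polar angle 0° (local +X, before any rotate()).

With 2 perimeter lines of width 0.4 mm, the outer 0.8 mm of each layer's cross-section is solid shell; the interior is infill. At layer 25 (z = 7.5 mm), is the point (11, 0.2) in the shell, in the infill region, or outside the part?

At z = 7.5 mm: the r=6 cylinder contributes a regular 24-gon of circumradius 6; the cube at (-3.5, 2) (footprint 12×13) is included at this height; Combining (union): the regions partially overlap (shared area 28.86 mm²), so overlapping operands fuse into one piece — 1 connected region. Overall, the cross-section is a single solid region. The nearest boundary edge runs (8.50, 15.00)→(8.50, 2.00); distance from the point to it = 3.08 mm. The point is not inside any of the regions above, so it lies outside the cross-section (3.08 mm from the nearest boundary).

outside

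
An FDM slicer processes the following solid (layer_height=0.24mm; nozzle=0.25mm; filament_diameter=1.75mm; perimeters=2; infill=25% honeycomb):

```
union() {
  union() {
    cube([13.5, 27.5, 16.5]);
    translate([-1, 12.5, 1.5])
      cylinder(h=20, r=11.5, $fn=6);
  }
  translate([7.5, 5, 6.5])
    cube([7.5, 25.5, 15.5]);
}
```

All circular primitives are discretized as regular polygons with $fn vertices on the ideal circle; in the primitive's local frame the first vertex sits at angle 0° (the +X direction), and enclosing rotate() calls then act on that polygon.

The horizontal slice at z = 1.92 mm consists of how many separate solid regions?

At z = 1.92 mm: the cube is present — its section is the full 13.5×27.5 rectangle; the r=11.5 cylinder at (-1, 12.5) gives a regular 6-gon of circumradius 11.5 (constant along its height); Taking the union: the regions partially overlap (shared area 151.88 mm²), so overlapping operands fuse into one piece — 1 connected region; the cube at (7.5, 5) is absent (z outside [6.5, 22]); Taking the union: only the result so far is present, so the union is just that shape — 1 connected region. The result has 1 disconnected region.

1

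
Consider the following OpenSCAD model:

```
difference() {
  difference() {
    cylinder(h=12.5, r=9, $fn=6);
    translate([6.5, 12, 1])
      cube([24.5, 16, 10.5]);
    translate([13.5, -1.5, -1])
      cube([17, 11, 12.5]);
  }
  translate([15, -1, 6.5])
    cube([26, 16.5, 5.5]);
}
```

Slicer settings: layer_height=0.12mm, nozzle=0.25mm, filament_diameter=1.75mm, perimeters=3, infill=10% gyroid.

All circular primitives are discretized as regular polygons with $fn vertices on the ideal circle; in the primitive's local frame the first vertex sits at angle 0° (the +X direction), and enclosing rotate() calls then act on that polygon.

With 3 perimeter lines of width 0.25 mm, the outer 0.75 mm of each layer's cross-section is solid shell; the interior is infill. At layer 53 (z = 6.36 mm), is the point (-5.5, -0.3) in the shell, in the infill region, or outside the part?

At z = 6.36 mm: the r=9 cylinder contributes a regular 6-gon of circumradius 9; the cube at (6.5, 12) (footprint 24.5×16) is included at this height; the cube at (13.5, -1.5) is present — its section is the full 17×11 rectangle; Taking the first minus the rest: starting from the r=9 cylinder, the 24.5×16 cube at (6.5, 12) misses the remaining region (no effect); the 17×11 cube at (13.5, -1.5) misses the remaining region (no effect) — 1 connected region; the cube at (15, -1) is absent (z outside [6.5, 12]); Subtracting the remaining from the first: none of the subtracted shapes is present at this height, so the result so far is unchanged — 1 connected region. Overall, the cross-section is a single solid region. The nearest boundary edge runs (-4.50, -7.79)→(-9.00, 0.00); distance from the point to it = 2.88 mm. The point is inside the cross-section and 2.88 mm from the nearest boundary — more than the 0.75 mm shell width (3 × 0.25), so it's in the infill interior.

infill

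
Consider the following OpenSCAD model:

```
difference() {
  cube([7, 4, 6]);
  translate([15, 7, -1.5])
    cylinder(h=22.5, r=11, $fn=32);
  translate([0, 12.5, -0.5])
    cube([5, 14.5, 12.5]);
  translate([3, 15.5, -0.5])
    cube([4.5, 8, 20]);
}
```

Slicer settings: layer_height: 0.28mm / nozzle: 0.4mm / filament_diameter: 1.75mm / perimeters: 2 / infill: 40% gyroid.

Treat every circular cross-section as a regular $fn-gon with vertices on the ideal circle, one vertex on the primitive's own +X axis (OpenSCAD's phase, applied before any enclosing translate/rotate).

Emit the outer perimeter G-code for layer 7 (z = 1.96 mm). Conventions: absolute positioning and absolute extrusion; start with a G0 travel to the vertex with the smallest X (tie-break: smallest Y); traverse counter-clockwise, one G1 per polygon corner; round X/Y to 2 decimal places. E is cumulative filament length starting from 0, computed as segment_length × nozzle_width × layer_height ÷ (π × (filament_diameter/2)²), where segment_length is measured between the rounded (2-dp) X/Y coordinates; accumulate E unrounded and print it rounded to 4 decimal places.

G0 X0.00 Y0.00 Z1.96
G1 X6.58 Y0.00 E0.3064
G1 X5.85 Y0.89 E0.3600
G1 X4.84 Y2.79 E0.4602
G1 X4.47 Y4.00 E0.5191
G1 X0.00 Y4.00 E0.7272
G1 X0.00 Y0.00 E0.9135

At z = 1.96 mm: the cube is present — its section is the full 7×4 rectangle; the r=11 cylinder at (15, 7) gives a regular 32-gon of circumradius 11 (constant along its height); the 5×14.5 cube at (0, 12.5) contributes its full rectangle; the cube at (3, 15.5) is present — its section is the full 4.5×8 rectangle; Subtracting the remaining from the first: starting from the 7×4 cube, the r=11 cylinder at (15, 7) partially overlaps it — only the 6.68 mm² overlap (of its 377.69 mm²) is removed, clipping the outline; the 5×14.5 cube at (0, 12.5) misses the remaining region (no effect); the 4.5×8 cube at (3, 15.5) misses the remaining region (no effect) — 1 connected region. The outline is a single polygon with 6 vertices. Extrusion per mm of travel: 0.4 × 0.28 / (π × 0.875²) = 0.046564. Accumulating E over each segment gives final E = 0.9135.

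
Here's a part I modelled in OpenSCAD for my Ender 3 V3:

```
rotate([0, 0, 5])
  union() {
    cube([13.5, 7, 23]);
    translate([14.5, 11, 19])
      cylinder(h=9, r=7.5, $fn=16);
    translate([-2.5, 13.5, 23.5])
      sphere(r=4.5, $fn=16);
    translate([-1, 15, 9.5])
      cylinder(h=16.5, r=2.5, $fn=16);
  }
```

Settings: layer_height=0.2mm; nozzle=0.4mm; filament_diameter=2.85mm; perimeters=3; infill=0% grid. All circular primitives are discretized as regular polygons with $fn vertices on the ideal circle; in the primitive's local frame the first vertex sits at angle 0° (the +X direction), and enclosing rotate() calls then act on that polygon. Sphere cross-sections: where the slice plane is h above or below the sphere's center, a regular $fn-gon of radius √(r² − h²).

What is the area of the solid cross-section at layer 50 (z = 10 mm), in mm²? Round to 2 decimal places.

113.63 mm²

At z = 10 mm: the cube (footprint 13.5×7) is included at this height (area 94.50 mm²); the cylinder at (14.5, 11) is not intersected at this z (z outside [19, 28]); the sphere at (-2.5, 13.5) is absent (|z−center|=13.500 > r=4.5); the r=2.5 cylinder at (-1, 15) gives a regular 16-gon of circumradius 2.5 (constant along its height) (area = (16/2)·2.500²·sin(360°/16) = 19.13 mm²); Merging all regions: the 2 present regions are separate (no shared area or edge), so areas and boundary lengths simply add and each stays a separate island — area = 113.63 mm²; (rotated 5° about Z; rotation is an isometry so areas/perimeters/island counts are preserved). Overall, the cross-section has 2 separate islands. Net area = 113.63 mm².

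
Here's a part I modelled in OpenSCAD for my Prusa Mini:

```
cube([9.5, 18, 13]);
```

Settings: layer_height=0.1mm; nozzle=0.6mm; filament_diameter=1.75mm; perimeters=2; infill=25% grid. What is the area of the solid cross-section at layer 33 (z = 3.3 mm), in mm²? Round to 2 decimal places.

171.00 mm²

At z = 3.3 mm: the cube is present — its section is the full 9.5×18 rectangle (area 171.00 mm²). Overall, the cross-section is a single solid region. Net area = 171.00 mm².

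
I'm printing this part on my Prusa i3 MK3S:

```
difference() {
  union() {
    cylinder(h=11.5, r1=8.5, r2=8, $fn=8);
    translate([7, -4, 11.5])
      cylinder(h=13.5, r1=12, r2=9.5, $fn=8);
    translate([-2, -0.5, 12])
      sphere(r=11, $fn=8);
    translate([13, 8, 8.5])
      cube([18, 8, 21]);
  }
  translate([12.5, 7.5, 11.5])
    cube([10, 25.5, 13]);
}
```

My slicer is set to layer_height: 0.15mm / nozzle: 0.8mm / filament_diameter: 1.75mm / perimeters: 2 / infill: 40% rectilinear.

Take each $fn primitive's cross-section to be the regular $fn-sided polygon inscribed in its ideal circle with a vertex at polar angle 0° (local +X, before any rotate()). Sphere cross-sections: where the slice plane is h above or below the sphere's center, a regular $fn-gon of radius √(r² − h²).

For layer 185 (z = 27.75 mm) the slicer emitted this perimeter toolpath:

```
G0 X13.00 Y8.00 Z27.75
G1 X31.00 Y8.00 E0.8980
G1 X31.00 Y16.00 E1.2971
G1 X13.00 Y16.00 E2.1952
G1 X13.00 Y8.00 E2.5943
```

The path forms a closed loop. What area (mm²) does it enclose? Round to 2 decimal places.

Apply the shoelace formula to the sequence of (X, Y) vertices; enclosed area = 144.00 mm².

144.00 mm²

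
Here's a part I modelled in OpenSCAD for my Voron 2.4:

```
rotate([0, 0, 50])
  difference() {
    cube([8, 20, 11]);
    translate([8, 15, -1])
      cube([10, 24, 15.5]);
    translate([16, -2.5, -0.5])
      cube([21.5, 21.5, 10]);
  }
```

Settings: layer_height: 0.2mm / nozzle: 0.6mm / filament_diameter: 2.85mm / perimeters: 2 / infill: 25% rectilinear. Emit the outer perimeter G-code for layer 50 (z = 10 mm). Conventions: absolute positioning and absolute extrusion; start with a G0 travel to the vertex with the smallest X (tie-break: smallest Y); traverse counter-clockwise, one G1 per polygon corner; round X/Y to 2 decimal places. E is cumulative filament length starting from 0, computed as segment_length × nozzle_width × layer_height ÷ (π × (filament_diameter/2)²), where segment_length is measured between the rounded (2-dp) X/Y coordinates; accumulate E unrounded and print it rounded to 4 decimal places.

G0 X-15.32 Y12.86 Z10.00
G1 X0.00 Y0.00 E0.3762
G1 X5.14 Y6.13 E0.5267
G1 X-10.18 Y18.98 E0.9029
G1 X-15.32 Y12.86 E1.0532

At z = 10 mm: the cube (footprint 8×20) is included at this height; the cube at (8, 15) (footprint 10×24) is included at this height; the cube at (16, -2.5) is absent (z outside [-0.5, 9.5]); Subtracting the remaining from the first: starting from the 8×20 cube, the 10×24 cube at (8, 15) misses the remaining region (no effect) — 1 connected region; (whole slice rotated 50° about Z — lengths, areas and connectivity unchanged). The outline is a single polygon with 4 vertices. Extrusion per mm of travel: 0.6 × 0.2 / (π × 1.425²) = 0.018811. Accumulating E over each segment gives final E = 1.0532.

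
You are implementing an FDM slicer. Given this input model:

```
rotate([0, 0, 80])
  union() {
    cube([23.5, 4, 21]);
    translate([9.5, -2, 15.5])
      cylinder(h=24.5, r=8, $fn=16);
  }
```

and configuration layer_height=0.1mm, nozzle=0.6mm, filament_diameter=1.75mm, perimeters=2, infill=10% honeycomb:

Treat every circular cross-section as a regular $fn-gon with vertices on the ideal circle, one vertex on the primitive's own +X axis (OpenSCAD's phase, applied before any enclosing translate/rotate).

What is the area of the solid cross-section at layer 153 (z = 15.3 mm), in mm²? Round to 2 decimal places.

At z = 15.3 mm: the 23.5×4 cube contributes its full rectangle (area 94.00 mm²); the cylinder at (9.5, -2) does not reach this height (z outside [15.5, 40]); Combining (union): only the 23.5×4 cube is present, so the union is just that shape — area = 94.00 mm²; (rotated 80° about Z; rotation is an isometry so areas/perimeters/island counts are preserved). Overall, the cross-section is a single solid region. Net area = 94.00 mm².

94.00 mm²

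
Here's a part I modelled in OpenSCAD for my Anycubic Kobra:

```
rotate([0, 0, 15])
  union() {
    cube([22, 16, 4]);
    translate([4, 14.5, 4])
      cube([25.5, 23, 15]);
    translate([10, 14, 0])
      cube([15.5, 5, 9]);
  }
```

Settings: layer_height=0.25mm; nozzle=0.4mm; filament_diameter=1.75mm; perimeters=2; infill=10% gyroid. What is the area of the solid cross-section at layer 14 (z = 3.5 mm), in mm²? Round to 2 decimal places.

At z = 3.5 mm: the cube (footprint 22×16) is included at this height (area 352.00 mm²); the cube at (4, 14.5) is not intersected at this z (z outside [4, 19]); the cube at (10, 14) (footprint 15.5×5) is included at this height (area 77.50 mm²); Taking the union: the regions partially overlap — summed areas 429.50 mm² minus the doubly-counted overlap 24.00 mm² gives 405.50 mm² — area = 405.50 mm²; (rotated 15° about Z; rotation is an isometry so areas/perimeters/island counts are preserved). Overall, the cross-section is a single solid region. Net area = 405.50 mm².

405.50 mm²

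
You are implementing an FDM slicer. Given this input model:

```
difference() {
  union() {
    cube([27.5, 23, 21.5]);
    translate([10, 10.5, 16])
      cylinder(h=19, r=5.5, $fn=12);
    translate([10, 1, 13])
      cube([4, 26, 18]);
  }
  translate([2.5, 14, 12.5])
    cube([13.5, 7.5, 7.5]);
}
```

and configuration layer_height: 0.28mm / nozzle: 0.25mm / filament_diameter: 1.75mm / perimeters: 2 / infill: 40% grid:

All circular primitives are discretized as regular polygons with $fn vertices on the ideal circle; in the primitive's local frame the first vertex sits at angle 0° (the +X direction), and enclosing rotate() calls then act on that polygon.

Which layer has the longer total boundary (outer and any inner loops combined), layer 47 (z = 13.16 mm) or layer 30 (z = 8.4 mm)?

Layer 47 (z = 13.16): the cube (footprint 27.5×23) is included at this height (perimeter 101.00 mm); the cylinder at (10, 10.5) is absent (z outside [16, 35]); the 4×26 cube at (10, 1) contributes its full rectangle (perimeter 60.00 mm); Taking the union: the regions partially overlap (shared area 88.00 mm²), so the edge portions inside another operand are dropped and the merged outline is re-measured after clipping — boundary = 109.00 mm; the cube at (2.5, 14) is present — its section is the full 13.5×7.5 rectangle (perimeter 42.00 mm); After the difference (first − rest): starting from the result so far, the 13.5×7.5 cube at (2.5, 14) lies wholly inside it (removes its full 101.25 mm² and its 42.00 mm outline becomes a hole wall) — boundary (outer + 1 inner loop) = 151.00 mm. So its perimeter = 151.00 mm. Layer 30 (z = 8.4): the 27.5×23 cube contributes its full rectangle (perimeter 101.00 mm); the cylinder at (10, 10.5) is not intersected at this z (z outside [16, 35]); the cube at (10, 1) is absent (z outside [13, 31]); Merging all regions: only the 27.5×23 cube is present, so the union is just that shape — boundary = 101.00 mm; the cube at (2.5, 14) is not intersected at this z (z outside [12.5, 20]); Subtracting the remaining from the first: none of the subtracted shapes is present at this height, so that combined region is unchanged — boundary = 101.00 mm. So its perimeter = 101.00 mm. Layer 47 is larger (151.00 vs 101.00 mm).

layer 47 (z = 13.16 mm)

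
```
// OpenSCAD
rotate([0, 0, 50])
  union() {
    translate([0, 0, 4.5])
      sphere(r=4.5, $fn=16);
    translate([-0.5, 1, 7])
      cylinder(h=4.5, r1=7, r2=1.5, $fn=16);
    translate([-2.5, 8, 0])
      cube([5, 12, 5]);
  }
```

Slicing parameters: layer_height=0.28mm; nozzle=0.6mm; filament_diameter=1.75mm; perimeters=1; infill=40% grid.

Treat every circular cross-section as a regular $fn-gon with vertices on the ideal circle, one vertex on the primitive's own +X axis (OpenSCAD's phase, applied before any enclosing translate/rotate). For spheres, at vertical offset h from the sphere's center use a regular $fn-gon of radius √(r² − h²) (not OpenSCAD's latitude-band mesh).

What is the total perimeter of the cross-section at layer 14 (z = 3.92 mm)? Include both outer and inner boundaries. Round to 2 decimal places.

At z = 3.92 mm: the sphere: section is a regular 16-gon, circumradius = √(r²−h²) = √(4.5²−0.58²) = 4.462 (perimeter = 2·16·4.462·sin(180°/16) = 27.86 mm); the cone at (-0.5, 1) is not intersected at this z (z outside [7, 11.5]); the cube at (-2.5, 8) (footprint 5×12) is included at this height (perimeter 34.00 mm); Combining (union): the 2 present regions are separate (no shared area or edge), so areas and boundary lengths simply add and each stays a separate island — boundary = 61.86 mm; (rotated 50° about Z; rotation is an isometry so areas/perimeters/island counts are preserved). Overall, the cross-section has 2 separate islands. Total boundary length (outer) = 61.86 mm.

61.86 mm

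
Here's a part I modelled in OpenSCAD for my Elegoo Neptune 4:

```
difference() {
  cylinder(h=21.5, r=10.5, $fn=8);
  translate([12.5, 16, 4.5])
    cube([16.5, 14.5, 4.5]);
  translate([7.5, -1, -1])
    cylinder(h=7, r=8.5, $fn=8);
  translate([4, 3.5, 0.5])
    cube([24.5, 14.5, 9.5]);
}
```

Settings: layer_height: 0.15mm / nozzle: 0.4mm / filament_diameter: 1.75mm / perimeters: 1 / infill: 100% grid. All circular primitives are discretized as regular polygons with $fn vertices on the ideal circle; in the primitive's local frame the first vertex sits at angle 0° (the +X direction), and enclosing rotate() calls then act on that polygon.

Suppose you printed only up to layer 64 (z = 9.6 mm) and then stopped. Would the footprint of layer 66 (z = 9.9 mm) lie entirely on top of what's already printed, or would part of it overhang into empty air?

entirely on top

Compare the two slices. At z = 9.6: the cylinder: section is a regular 8-gon, circumradius r=10.5 (area = (8/2)·10.500²·sin(360°/8) = 311.83 mm²); the cube at (12.5, 16) is not intersected at this z (z outside [4.5, 9]); the cylinder at (7.5, -1) is absent (z outside [-1, 6]); the cube at (4, 3.5) (footprint 24.5×14.5) is included at this height (area 355.25 mm²); Subtracting the remaining from the first: starting from the r=10.5 cylinder (311.83 mm²), the 24.5×14.5 cube at (4, 3.5) partially overlaps it — only the 19.06 mm² overlap (of its 355.25 mm²) is removed, clipping the outline — area = 292.77 mm². At z = 9.9: the r=10.5 cylinder contributes a regular 8-gon of circumradius 10.5 (area = (8/2)·10.500²·sin(360°/8) = 311.83 mm²); the cube at (12.5, 16) does not reach this height (z outside [4.5, 9]); the cylinder at (7.5, -1) is absent (z outside [-1, 6]); the cube at (4, 3.5) (footprint 24.5×14.5) is included at this height (area 355.25 mm²); Taking the first minus the rest: starting from the r=10.5 cylinder (311.83 mm²), the 24.5×14.5 cube at (4, 3.5) partially overlaps it — only the 19.06 mm² overlap (of its 355.25 mm²) is removed, clipping the outline — area = 292.77 mm². Checking containment: the cross-section at z = 9.9 is a subset of the cross-section at z = 9.6.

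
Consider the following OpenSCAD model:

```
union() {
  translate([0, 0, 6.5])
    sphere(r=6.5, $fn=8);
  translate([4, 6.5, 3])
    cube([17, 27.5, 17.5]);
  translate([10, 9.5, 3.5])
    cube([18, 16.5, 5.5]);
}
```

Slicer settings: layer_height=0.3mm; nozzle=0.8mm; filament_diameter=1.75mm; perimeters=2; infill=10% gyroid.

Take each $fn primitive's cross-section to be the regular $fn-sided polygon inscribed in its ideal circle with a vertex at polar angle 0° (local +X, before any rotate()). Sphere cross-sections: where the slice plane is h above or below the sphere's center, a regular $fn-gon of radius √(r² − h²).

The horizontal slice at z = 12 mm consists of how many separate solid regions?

At z = 12 mm: the r=6.5 sphere slices to a regular 8-gon of circumradius 3.464 (√(r²−h²) with h=5.5 from center); the cube at (4, 6.5) (footprint 17×27.5) is included at this height; the cube at (10, 9.5) does not reach this height (z outside [3.5, 9]); Merging all regions: the 2 present regions are separate (no shared area or edge), so areas and boundary lengths simply add and each stays a separate island — 2 connected regions. The result has 2 disconnected regions.

2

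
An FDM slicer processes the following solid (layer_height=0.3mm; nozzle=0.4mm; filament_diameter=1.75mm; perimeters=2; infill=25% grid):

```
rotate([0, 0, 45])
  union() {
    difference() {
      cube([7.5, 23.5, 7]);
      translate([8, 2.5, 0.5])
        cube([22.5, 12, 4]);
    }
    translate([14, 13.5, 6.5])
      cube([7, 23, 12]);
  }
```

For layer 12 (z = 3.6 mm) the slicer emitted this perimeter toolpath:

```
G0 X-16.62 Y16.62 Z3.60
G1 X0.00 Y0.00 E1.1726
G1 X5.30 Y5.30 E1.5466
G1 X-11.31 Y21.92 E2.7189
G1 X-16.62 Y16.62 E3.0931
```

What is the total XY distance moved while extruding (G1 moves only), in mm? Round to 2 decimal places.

62.00 mm

Sum the Euclidean lengths of each G1 segment: total = 62.00 mm.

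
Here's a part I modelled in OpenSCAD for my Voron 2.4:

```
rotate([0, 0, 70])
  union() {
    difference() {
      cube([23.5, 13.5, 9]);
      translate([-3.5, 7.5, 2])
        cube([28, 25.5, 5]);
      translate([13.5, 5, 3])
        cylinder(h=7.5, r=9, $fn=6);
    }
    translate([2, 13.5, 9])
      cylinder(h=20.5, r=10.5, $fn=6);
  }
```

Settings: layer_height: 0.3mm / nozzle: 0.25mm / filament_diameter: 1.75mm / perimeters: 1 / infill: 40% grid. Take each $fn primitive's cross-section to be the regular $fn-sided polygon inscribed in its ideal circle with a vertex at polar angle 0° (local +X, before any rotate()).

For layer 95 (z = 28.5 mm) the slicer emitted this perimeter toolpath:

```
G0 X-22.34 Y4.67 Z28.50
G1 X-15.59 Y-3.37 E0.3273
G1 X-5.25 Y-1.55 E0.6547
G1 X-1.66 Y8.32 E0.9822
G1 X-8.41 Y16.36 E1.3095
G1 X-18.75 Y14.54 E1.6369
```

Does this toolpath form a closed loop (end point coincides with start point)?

Start point (G0): (-22.34, 4.67). End point (last G1): the path does not return to the start — open.

no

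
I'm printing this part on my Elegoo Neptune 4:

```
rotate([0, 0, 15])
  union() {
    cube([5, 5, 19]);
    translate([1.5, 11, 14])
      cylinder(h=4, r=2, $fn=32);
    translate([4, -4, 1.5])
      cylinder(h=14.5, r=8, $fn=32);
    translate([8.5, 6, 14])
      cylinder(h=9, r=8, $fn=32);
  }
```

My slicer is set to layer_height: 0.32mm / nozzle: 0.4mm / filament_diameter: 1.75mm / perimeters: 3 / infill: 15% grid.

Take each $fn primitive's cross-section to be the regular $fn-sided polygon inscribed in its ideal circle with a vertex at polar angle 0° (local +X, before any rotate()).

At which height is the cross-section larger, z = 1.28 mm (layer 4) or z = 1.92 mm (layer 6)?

layer 6 (z = 1.92 mm)

Layer 4 (z = 1.28): the 5×5 cube contributes its full rectangle (area 25.00 mm²); the cylinder at (1.5, 11) is not intersected at this z (z outside [14, 18]); the cylinder at (4, -4) is absent (z outside [1.5, 16]); the cylinder at (8.5, 6) is absent (z outside [14, 23]); Merging all regions: only the 5×5 cube is present, so the union is just that shape — area = 25.00 mm²; (whole slice rotated 15° about Z — lengths, areas and connectivity unchanged). So its area = 25.00 mm². Layer 6 (z = 1.92): the cube (footprint 5×5) is included at this height (area 25.00 mm²); the cylinder at (1.5, 11) is absent (z outside [14, 18]); the r=8 cylinder at (4, -4) contributes a regular 32-gon of circumradius 8 (area = (32/2)·8.000²·sin(360°/32) = 199.77 mm²); the cylinder at (8.5, 6) does not reach this height (z outside [14, 23]); Taking the union: the regions partially overlap — summed areas 224.77 mm² minus the doubly-counted overlap 18.45 mm² gives 206.32 mm² — area = 206.32 mm²; (rotated 15° about Z; rotation is an isometry so areas/perimeters/island counts are preserved). So its area = 206.32 mm². Layer 6 is larger (206.32 vs 25.00 mm²).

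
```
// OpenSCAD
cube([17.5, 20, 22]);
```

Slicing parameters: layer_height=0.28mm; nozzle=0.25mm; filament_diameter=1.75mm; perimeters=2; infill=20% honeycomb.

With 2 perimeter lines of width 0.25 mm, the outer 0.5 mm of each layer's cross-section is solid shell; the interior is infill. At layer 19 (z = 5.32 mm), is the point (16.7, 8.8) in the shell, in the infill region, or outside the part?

At z = 5.32 mm: the cube is present — its section is the full 17.5×20 rectangle. Overall, the cross-section is a single solid region. The nearest boundary edge runs (17.50, 0.00)→(17.50, 20.00); distance from the point to it = 0.80 mm. The point is inside the cross-section and 0.80 mm from the nearest boundary — more than the 0.5 mm shell width (2 × 0.25), so it's in the infill interior.

infill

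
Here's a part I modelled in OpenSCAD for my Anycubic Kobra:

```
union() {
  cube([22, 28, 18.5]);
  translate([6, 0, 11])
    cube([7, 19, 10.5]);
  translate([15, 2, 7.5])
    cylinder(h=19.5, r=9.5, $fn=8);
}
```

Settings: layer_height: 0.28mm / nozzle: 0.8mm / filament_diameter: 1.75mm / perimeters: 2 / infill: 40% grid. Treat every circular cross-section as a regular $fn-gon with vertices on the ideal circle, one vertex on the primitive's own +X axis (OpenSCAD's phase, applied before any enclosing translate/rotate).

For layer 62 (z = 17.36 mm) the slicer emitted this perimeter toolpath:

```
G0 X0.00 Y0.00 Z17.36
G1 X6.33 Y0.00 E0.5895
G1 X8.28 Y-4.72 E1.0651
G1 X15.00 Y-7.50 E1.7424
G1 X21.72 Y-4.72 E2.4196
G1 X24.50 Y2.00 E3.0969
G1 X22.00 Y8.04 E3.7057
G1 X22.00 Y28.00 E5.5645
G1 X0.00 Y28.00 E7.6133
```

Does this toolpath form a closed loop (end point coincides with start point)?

no

Start point (G0): (0.00, 0.00). End point (last G1): the path does not return to the start — open.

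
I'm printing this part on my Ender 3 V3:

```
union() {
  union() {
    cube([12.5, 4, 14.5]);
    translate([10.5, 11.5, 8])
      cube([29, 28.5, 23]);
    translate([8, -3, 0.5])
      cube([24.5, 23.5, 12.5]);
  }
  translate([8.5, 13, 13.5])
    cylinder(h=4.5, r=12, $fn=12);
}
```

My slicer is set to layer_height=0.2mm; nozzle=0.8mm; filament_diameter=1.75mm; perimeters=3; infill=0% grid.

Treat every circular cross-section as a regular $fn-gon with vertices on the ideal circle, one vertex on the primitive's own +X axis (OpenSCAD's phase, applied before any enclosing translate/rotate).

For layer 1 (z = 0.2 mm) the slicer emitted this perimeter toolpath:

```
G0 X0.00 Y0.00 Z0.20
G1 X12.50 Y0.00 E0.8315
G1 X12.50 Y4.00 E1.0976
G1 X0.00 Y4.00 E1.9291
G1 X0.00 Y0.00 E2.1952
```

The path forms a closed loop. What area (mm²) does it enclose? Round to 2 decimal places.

Apply the shoelace formula to the sequence of (X, Y) vertices; enclosed area = 50.00 mm².

50.00 mm²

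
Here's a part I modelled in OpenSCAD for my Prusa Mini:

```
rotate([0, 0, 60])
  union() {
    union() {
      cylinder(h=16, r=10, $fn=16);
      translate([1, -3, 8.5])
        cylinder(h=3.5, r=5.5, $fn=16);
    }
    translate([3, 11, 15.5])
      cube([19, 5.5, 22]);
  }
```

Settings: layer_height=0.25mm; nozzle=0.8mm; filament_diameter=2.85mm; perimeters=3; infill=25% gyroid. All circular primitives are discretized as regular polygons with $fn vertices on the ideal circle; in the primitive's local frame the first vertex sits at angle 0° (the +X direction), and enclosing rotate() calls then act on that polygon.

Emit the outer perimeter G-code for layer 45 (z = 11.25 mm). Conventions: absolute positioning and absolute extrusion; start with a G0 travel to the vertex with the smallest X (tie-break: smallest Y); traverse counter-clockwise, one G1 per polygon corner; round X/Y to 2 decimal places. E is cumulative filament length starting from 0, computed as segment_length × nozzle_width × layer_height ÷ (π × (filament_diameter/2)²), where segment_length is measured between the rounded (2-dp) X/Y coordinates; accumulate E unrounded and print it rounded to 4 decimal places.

At z = 11.25 mm: the cylinder: section is a regular 16-gon, circumradius r=10; the cylinder at (1, -3): section is a regular 16-gon, circumradius r=5.5; Merging all regions: the r=5.5 cylinder at (1, -3) lies entirely inside the r=10 cylinder, so the union is just the r=10 cylinder — 1 connected region; the cube at (3, 11) is not intersected at this z (z outside [15.5, 37.5]); Merging all regions: only the result so far is present, so the union is just that shape — 1 connected region; (rotated 60° about Z; rotation is an isometry so areas/perimeters/island counts are preserved). The outline is a single polygon with 16 vertices. Extrusion per mm of travel: 0.8 × 0.25 / (π × 1.425²) = 0.031351. Accumulating E over each segment gives final E = 1.9570.

G0 X-9.91 Y1.31 Z11.25
G1 X-9.66 Y-2.59 E0.1225
G1 X-7.93 Y-6.09 E0.2449
G1 X-5.00 Y-8.66 E0.3671
G1 X-1.31 Y-9.91 E0.4893
G1 X2.59 Y-9.66 E0.6118
G1 X6.09 Y-7.93 E0.7342
G1 X8.66 Y-5.00 E0.8564
G1 X9.91 Y-1.31 E0.9785
G1 X9.66 Y2.59 E1.1010
G1 X7.93 Y6.09 E1.2234
G1 X5.00 Y8.66 E1.3456
G1 X1.31 Y9.91 E1.4678
G1 X-2.59 Y9.66 E1.5903
G1 X-6.09 Y7.93 E1.7127
G1 X-8.66 Y5.00 E1.8349
G1 X-9.91 Y1.31 E1.9570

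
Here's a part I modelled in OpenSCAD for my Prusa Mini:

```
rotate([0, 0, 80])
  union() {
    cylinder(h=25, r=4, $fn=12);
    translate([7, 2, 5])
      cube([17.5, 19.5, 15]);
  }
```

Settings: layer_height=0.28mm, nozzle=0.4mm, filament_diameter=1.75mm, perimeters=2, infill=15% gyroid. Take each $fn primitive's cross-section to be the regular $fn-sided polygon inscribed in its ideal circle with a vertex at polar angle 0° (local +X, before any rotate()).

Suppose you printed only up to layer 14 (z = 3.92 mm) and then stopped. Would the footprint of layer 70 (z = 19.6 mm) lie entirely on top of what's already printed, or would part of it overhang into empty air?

part overhangs

Compare the two slices. At z = 3.92: the r=4 cylinder gives a regular 12-gon of circumradius 4 (constant along its height) (area = (12/2)·4.000²·sin(360°/12) = 48.00 mm²); the cube at (7, 2) does not reach this height (z outside [5, 20]); Merging all regions: only the r=4 cylinder is present, so the union is just that shape — area = 48.00 mm²; (rotated 80° about Z; rotation is an isometry so areas/perimeters/island counts are preserved). At z = 19.6: the cylinder: section is a regular 12-gon, circumradius r=4 (area = (12/2)·4.000²·sin(360°/12) = 48.00 mm²); the 17.5×19.5 cube at (7, 2) contributes its full rectangle (area 341.25 mm²); Combining (union): the 2 present regions are separate (no shared area or edge), so areas and boundary lengths simply add and each stays a separate island — area = 389.25 mm²; (rotated 80° about Z; rotation is an isometry so areas/perimeters/island counts are preserved). Checking containment: at z = 19.6 the cross-section extends beyond the z = 3.92 cross-section by about 341.25 mm².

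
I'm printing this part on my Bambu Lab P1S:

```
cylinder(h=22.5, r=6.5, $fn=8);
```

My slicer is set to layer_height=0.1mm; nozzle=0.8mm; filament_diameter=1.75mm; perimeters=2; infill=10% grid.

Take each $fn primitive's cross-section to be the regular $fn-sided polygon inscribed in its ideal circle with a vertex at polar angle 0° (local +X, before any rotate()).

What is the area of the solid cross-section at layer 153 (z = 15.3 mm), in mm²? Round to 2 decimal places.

119.50 mm²

At z = 15.3 mm: the cylinder: section is a regular 8-gon, circumradius r=6.5 (area = (8/2)·6.500²·sin(360°/8) = 119.50 mm²). Overall, the cross-section is a single solid region. Net area = 119.50 mm².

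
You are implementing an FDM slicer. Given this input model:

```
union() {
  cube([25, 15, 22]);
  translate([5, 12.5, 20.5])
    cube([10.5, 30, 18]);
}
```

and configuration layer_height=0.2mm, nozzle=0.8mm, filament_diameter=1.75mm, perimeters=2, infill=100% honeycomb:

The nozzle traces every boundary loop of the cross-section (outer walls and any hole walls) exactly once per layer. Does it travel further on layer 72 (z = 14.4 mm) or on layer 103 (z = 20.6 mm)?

layer 103 (z = 20.6 mm)

Layer 72 (z = 14.4): the cube is present — its section is the full 25×15 rectangle (perimeter 80.00 mm); the cube at (5, 12.5) is not intersected at this z (z outside [20.5, 38.5]); Merging all regions: only the 25×15 cube is present, so the union is just that shape — boundary = 80.00 mm. So its perimeter = 80.00 mm. Layer 103 (z = 20.6): the 25×15 cube contributes its full rectangle (perimeter 80.00 mm); the cube at (5, 12.5) (footprint 10.5×30) is included at this height (perimeter 81.00 mm); Merging all regions: the regions partially overlap (shared area 26.25 mm²), so the edge portions inside another operand are dropped and the merged outline is re-measured after clipping — boundary = 135.00 mm. So its perimeter = 135.00 mm. Layer 103 is larger (135.00 vs 80.00 mm).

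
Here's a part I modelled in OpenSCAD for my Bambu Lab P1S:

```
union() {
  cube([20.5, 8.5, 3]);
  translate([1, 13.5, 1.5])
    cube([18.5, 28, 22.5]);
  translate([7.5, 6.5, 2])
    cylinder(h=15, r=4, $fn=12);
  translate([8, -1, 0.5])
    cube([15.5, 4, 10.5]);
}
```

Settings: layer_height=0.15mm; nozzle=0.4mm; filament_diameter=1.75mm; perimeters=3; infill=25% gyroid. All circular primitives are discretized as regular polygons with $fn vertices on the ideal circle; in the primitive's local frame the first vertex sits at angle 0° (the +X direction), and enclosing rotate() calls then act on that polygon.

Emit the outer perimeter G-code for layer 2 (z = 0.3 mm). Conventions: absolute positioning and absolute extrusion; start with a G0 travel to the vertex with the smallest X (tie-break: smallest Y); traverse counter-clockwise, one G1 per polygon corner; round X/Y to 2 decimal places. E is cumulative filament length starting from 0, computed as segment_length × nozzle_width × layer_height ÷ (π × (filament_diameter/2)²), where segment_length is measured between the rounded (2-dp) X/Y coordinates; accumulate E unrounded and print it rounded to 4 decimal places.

G0 X0.00 Y0.00 Z0.30
G1 X20.50 Y0.00 E0.5114
G1 X20.50 Y8.50 E0.7234
G1 X0.00 Y8.50 E1.2348
G1 X0.00 Y0.00 E1.4468

At z = 0.3 mm: the 20.5×8.5 cube contributes its full rectangle; the cube at (1, 13.5) is absent (z outside [1.5, 24]); the cylinder at (7.5, 6.5) does not reach this height (z outside [2, 17]); the cube at (8, -1) does not reach this height (z outside [0.5, 11]); Combining (union): only the 20.5×8.5 cube is present, so the union is just that shape — 1 connected region. The outline is a single polygon with 4 vertices. Extrusion per mm of travel: 0.4 × 0.15 / (π × 0.875²) = 0.024945. Accumulating E over each segment gives final E = 1.4468.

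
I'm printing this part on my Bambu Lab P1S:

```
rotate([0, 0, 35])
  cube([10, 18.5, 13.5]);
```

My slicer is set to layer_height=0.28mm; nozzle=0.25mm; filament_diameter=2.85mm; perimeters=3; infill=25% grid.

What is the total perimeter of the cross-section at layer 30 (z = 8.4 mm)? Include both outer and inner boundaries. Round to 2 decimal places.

At z = 8.4 mm: the cube (footprint 10×18.5) is included at this height (perimeter 57.00 mm); (rotated 35° about Z; rotation is an isometry so areas/perimeters/island counts are preserved). Overall, the cross-section is a single solid region. Total boundary length (outer) = 57.00 mm.

57.00 mm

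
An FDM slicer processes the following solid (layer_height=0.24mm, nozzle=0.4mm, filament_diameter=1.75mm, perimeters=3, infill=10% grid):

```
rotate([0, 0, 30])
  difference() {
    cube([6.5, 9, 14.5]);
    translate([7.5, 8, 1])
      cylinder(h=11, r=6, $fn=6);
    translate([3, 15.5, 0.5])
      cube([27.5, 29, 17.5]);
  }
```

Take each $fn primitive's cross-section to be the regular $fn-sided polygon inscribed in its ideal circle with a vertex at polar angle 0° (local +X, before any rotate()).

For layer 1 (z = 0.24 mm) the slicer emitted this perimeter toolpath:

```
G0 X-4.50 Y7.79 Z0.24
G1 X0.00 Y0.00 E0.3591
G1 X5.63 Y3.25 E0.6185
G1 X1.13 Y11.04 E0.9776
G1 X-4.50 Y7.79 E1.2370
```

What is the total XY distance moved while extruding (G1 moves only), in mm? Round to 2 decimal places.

30.99 mm

Sum the Euclidean lengths of each G1 segment: total = 30.99 mm.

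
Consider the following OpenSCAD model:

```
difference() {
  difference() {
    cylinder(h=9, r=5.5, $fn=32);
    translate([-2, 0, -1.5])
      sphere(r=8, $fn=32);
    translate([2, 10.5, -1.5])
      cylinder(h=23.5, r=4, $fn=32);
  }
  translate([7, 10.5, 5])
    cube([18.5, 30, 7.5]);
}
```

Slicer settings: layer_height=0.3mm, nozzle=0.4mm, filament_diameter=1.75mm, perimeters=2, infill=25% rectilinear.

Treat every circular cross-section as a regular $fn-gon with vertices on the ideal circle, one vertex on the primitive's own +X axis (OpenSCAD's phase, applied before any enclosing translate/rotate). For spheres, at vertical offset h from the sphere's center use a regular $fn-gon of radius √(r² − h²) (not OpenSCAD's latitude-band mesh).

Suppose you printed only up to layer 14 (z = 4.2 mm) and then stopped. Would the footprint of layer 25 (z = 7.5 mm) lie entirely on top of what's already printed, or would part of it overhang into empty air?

part overhangs

Compare the two slices. At z = 4.2: the r=5.5 cylinder gives a regular 32-gon of circumradius 5.5 (constant along its height) (area = (32/2)·5.500²·sin(360°/32) = 94.42 mm²); the r=8 sphere at (-2, 0) contributes a regular 32-gon of circumradius √(8²−5.7²) = 5.613 (area = (32/2)·5.613²·sin(360°/32) = 98.36 mm²); the r=4 cylinder at (2, 10.5) contributes a regular 32-gon of circumradius 4 (area = (32/2)·4.000²·sin(360°/32) = 49.94 mm²); After the difference (first − rest): starting from the r=5.5 cylinder (94.42 mm²), the r=8 sphere at (-2, 0) partially overlaps it — only the 74.32 mm² overlap (of its 98.36 mm²) is removed, clipping the outline; the r=4 cylinder at (2, 10.5) misses the remaining region (no effect) — area = 20.11 mm²; the cube at (7, 10.5) is not intersected at this z (z outside [5, 12.5]); Taking the first minus the rest: none of the subtracted shapes is present at this height, so that combined region is unchanged — area = 20.11 mm². At z = 7.5: the r=5.5 cylinder gives a regular 32-gon of circumradius 5.5 (constant along its height) (area = (32/2)·5.500²·sin(360°/32) = 94.42 mm²); the sphere at (-2, 0) is absent (|z−center|=9.000 > r=8); the cylinder at (2, 10.5): section is a regular 32-gon, circumradius r=4 (area = (32/2)·4.000²·sin(360°/32) = 49.94 mm²); After the difference (first − rest): starting from the r=5.5 cylinder (94.42 mm²), the r=4 cylinder at (2, 10.5) misses the remaining region (no effect) — area = 94.42 mm²; the 18.5×30 cube at (7, 10.5) contributes its full rectangle (area 555.00 mm²); Taking the first minus the rest: starting from the result so far (94.42 mm²), the 18.5×30 cube at (7, 10.5) misses the remaining region (no effect) — area = 94.42 mm². Checking containment: at z = 7.5 the cross-section extends beyond the z = 4.2 cross-section by about 74.32 mm².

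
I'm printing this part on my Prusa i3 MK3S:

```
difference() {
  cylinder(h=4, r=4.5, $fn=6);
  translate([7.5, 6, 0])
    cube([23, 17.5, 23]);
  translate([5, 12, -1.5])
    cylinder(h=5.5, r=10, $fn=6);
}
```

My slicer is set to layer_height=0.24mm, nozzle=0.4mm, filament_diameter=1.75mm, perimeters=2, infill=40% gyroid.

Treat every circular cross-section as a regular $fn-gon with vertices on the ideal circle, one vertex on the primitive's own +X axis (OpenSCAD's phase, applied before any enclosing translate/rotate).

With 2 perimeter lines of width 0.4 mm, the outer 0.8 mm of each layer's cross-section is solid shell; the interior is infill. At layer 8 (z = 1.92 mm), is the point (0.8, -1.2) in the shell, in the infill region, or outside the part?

At z = 1.92 mm: the r=4.5 cylinder contributes a regular 6-gon of circumradius 4.5; the 23×17.5 cube at (7.5, 6) contributes its full rectangle; the r=10 cylinder at (5, 12) gives a regular 6-gon of circumradius 10 (constant along its height); Subtracting the remaining from the first: starting from the r=4.5 cylinder, the 23×17.5 cube at (7.5, 6) misses the remaining region (no effect); the r=10 cylinder at (5, 12) partially overlaps it — only the 1.43 mm² overlap (of its 259.81 mm²) is removed, clipping the outline — 1 connected region. Overall, the cross-section is a single solid region. The nearest boundary edge runs (4.50, 0.00)→(2.25, -3.90); distance from the point to it = 2.60 mm. The point is inside the cross-section and 2.60 mm from the nearest boundary — more than the 0.8 mm shell width (2 × 0.4), so it's in the infill interior.

infill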